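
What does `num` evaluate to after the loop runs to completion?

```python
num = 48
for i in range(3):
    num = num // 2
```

Let's trace through this code step by step.

Initialize: num = 48
Entering loop: for i in range(3):
After iteration 1: i = 0, num = 24
After iteration 2: i = 1, num = 12
After iteration 3: i = 2, num = 6
Loop ends.

Final answer: 6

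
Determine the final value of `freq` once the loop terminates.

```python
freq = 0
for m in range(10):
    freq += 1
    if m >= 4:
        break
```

Let's trace through this code step by step.

Initialize: freq = 0
Entering loop: for m in range(10):
After iteration 1: m = 0, freq = 1
After iteration 2: m = 1, freq = 2
After iteration 3: m = 2, freq = 3
After iteration 4: m = 3, freq = 4
After iteration 5: m = 4, freq = 5
Loop ends.

Final answer: 5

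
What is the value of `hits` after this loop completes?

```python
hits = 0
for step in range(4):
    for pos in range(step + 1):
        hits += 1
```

Let's trace through this code step by step.

Initialize: hits = 0
Entering loop: for step in range(4):
After iteration 1: step = 0, hits = 1, pos = 0
After iteration 2: step = 1, hits = 3, pos = 1
After iteration 3: step = 2, hits = 6, pos = 2
After iteration 4: step = 3, hits = 10, pos = 3
Loop ends.

Final answer: 10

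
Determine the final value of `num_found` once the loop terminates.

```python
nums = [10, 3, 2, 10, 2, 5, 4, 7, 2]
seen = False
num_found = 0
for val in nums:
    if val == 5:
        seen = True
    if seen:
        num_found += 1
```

Let's trace through this code step by step.

Initialize: nums = [10, 3, 2, 10, 2, 5, 4, 7, 2]
Initialize: seen = False
Initialize: num_found = 0
Entering loop: for val in nums:
After iteration 1: val = 10, seen = False, num_found = 0
After iteration 2: val = 3, seen = False, num_found = 0
After iteration 3: val = 2, seen = False, num_found = 0
After iteration 4: val = 10, seen = False, num_found = 0
After iteration 5: val = 2, seen = False, num_found = 0
After iteration 6: val = 5, seen = True, num_found = 1
After iteration 7: val = 4, seen = True, num_found = 2
After iteration 8: val = 7, seen = True, num_found = 3
After iteration 9: val = 2, seen = True, num_found = 4
Loop ends.

Final answer: 4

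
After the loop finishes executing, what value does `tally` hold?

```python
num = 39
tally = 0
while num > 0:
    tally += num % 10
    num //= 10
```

Let's trace through this code step by step.

Initialize: num = 39
Initialize: tally = 0
Entering loop: while num > 0:
After iteration 1: num = 3, tally = 9
After iteration 2: num = 0, tally = 12
Loop ends.

Final answer: 12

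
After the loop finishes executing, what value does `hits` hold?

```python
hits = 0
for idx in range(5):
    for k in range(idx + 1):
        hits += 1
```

Let's trace through this code step by step.

Initialize: hits = 0
Entering loop: for idx in range(5):
After iteration 1: idx = 0, hits = 1, k = 0
After iteration 2: idx = 1, hits = 3, k = 1
After iteration 3: idx = 2, hits = 6, k = 2
After iteration 4: idx = 3, hits = 10, k = 3
After iteration 5: idx = 4, hits = 15, k = 4
Loop ends.

Final answer: 15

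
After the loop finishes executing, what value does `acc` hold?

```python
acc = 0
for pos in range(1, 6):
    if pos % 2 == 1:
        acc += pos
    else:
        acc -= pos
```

Let's trace through this code step by step.

Initialize: acc = 0
Entering loop: for pos in range(1, 6):
After iteration 1: pos = 1, acc = 1
After iteration 2: pos = 2, acc = -1
After iteration 3: pos = 3, acc = 2
After iteration 4: pos = 4, acc = -2
After iteration 5: pos = 5, acc = 3
Loop ends.

Final answer: 3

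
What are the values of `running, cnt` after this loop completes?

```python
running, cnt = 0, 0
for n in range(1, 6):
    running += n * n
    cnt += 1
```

Let's trace through this code step by step.

Initialize: running = 0
Initialize: cnt = 0
Entering loop: for n in range(1, 6):
After iteration 1: n = 1, running = 1, cnt = 1
After iteration 2: n = 2, running = 5, cnt = 2
After iteration 3: n = 3, running = 14, cnt = 3
After iteration 4: n = 4, running = 30, cnt = 4
After iteration 5: n = 5, running = 55, cnt = 5
Loop ends.

Final answer: 55, 5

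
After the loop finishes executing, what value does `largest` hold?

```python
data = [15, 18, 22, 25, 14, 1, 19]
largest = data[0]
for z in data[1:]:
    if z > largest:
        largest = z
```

Let's trace through this code step by step.

Initialize: data = [15, 18, 22, 25, 14, 1, 19]
Initialize: largest = 15
Entering loop: for z in data[1:]:
After iteration 1: z = 18, largest = 18
After iteration 2: z = 22, largest = 22
After iteration 3: z = 25, largest = 25
After iteration 4: z = 14, largest = 25
After iteration 5: z = 1, largest = 25
After iteration 6: z = 19, largest = 25
Loop ends.

Final answer: 25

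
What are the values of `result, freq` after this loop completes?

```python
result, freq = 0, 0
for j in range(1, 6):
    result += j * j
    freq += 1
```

Let's trace through this code step by step.

Initialize: result = 0
Initialize: freq = 0
Entering loop: for j in range(1, 6):
After iteration 1: j = 1, result = 1, freq = 1
After iteration 2: j = 2, result = 5, freq = 2
After iteration 3: j = 3, result = 14, freq = 3
After iteration 4: j = 4, result = 30, freq = 4
After iteration 5: j = 5, result = 55, freq = 5
Loop ends.

Final answer: 55, 5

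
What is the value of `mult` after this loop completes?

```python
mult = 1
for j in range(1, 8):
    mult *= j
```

Let's trace through this code step by step.

Initialize: mult = 1
Entering loop: for j in range(1, 8):
After iteration 1: j = 1, mult = 1
After iteration 2: j = 2, mult = 2
After iteration 3: j = 3, mult = 6
After iteration 4: j = 4, mult = 24
After iteration 5: j = 5, mult = 120
After iteration 6: j = 6, mult = 720
After iteration 7: j = 7, mult = 5040
Loop ends.

Final answer: 5040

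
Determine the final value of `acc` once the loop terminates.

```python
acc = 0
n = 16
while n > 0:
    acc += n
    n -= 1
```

Let's trace through this code step by step.

Initialize: acc = 0
Initialize: n = 16
Entering loop: while n > 0:
After iteration 1: acc = 16, n = 15
After iteration 2: acc = 31, n = 14
After iteration 3: acc = 45, n = 13
After iteration 4: acc = 58, n = 12
After iteration 5: acc = 70, n = 11
After iteration 6: acc = 81, n = 10
After iteration 7: acc = 91, n = 9
After iteration 8: acc = 100, n = 8
After iteration 9: acc = 108, n = 7
After iteration 10: acc = 115, n = 6
After iteration 11: acc = 121, n = 5
After iteration 12: acc = 126, n = 4
After iteration 13: acc = 130, n = 3
After iteration 14: acc = 133, n = 2
After iteration 15: acc = 135, n = 1
After iteration 16: acc = 136, n = 0
Loop ends.

Final answer: 136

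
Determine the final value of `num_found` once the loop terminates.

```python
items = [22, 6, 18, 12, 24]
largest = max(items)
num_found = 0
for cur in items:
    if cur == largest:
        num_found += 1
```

Let's trace through this code step by step.

Initialize: items = [22, 6, 18, 12, 24]
Initialize: largest = 24
Initialize: num_found = 0
Entering loop: for cur in items:
After iteration 1: cur = 22, num_found = 0
After iteration 2: cur = 6, num_found = 0
After iteration 3: cur = 18, num_found = 0
After iteration 4: cur = 12, num_found = 0
After iteration 5: cur = 24, num_found = 1
Loop ends.

Final answer: 1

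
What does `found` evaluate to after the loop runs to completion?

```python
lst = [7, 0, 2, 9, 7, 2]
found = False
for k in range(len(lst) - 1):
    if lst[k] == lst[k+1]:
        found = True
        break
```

Let's trace through this code step by step.

Initialize: lst = [7, 0, 2, 9, 7, 2]
Initialize: found = False
Entering loop: for k in range(len(lst) - 1):
After iteration 1: k = 0, found = False
After iteration 2: k = 1, found = False
After iteration 3: k = 2, found = False
After iteration 4: k = 3, found = False
After iteration 5: k = 4, found = False
Loop ends.

Final answer: False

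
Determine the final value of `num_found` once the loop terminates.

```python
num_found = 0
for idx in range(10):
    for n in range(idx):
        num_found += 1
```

Let's trace through this code step by step.

Initialize: num_found = 0
Entering loop: for idx in range(10):
After iteration 1: idx = 0, num_found = 0
After iteration 2: idx = 1, num_found = 1, n = 0
After iteration 3: idx = 2, num_found = 3, n = 1
After iteration 4: idx = 3, num_found = 6, n = 2
After iteration 5: idx = 4, num_found = 10, n = 3
After iteration 6: idx = 5, num_found = 15, n = 4
After iteration 7: idx = 6, num_found = 21, n = 5
After iteration 8: idx = 7, num_found = 28, n = 6
After iteration 9: idx = 8, num_found = 36, n = 7
After iteration 10: idx = 9, num_found = 45, n = 8
Loop ends.

Final answer: 45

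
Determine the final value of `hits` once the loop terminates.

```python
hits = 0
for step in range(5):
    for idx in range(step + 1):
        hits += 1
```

Let's trace through this code step by step.

Initialize: hits = 0
Entering loop: for step in range(5):
After iteration 1: step = 0, hits = 1, idx = 0
After iteration 2: step = 1, hits = 3, idx = 1
After iteration 3: step = 2, hits = 6, idx = 2
After iteration 4: step = 3, hits = 10, idx = 3
After iteration 5: step = 4, hits = 15, idx = 4
Loop ends.

Final answer: 15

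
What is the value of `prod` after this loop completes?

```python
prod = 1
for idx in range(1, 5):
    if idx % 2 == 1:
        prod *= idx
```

Let's trace through this code step by step.

Initialize: prod = 1
Entering loop: for idx in range(1, 5):
After iteration 1: idx = 1, prod = 1
After iteration 2: idx = 2, prod = 1
After iteration 3: idx = 3, prod = 3
After iteration 4: idx = 4, prod = 3
Loop ends.

Final answer: 3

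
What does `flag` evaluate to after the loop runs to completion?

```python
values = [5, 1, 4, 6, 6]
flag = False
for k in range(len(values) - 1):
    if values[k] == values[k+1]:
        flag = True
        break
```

Let's trace through this code step by step.

Initialize: values = [5, 1, 4, 6, 6]
Initialize: flag = False
Entering loop: for k in range(len(values) - 1):
After iteration 1: k = 0, flag = False
After iteration 2: k = 1, flag = False
After iteration 3: k = 2, flag = False
After iteration 4: k = 3, flag = True
Loop ends.

Final answer: True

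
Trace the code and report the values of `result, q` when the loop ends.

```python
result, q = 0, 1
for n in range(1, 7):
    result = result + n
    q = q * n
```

Let's trace through this code step by step.

Initialize: result = 0
Initialize: q = 1
Entering loop: for n in range(1, 7):
After iteration 1: n = 1, result = 1, q = 1
After iteration 2: n = 2, result = 3, q = 2
After iteration 3: n = 3, result = 6, q = 6
After iteration 4: n = 4, result = 10, q = 24
After iteration 5: n = 5, result = 15, q = 120
After iteration 6: n = 6, result = 21, q = 720
Loop ends.

Final answer: 21, 720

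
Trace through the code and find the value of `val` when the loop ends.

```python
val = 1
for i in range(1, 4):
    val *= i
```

Let's trace through this code step by step.

Initialize: val = 1
Entering loop: for i in range(1, 4):
After iteration 1: i = 1, val = 1
After iteration 2: i = 2, val = 2
After iteration 3: i = 3, val = 6
Loop ends.

Final answer: 6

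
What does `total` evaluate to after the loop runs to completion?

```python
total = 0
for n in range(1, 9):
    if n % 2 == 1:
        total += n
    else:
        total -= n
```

Let's trace through this code step by step.

Initialize: total = 0
Entering loop: for n in range(1, 9):
After iteration 1: n = 1, total = 1
After iteration 2: n = 2, total = -1
After iteration 3: n = 3, total = 2
After iteration 4: n = 4, total = -2
After iteration 5: n = 5, total = 3
After iteration 6: n = 6, total = -3
After iteration 7: n = 7, total = 4
After iteration 8: n = 8, total = -4
Loop ends.

Final answer: -4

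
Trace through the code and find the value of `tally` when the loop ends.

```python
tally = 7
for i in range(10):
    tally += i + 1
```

Let's trace through this code step by step.

Initialize: tally = 7
Entering loop: for i in range(10):
After iteration 1: i = 0, tally = 8
After iteration 2: i = 1, tally = 10
After iteration 3: i = 2, tally = 13
After iteration 4: i = 3, tally = 17
After iteration 5: i = 4, tally = 22
After iteration 6: i = 5, tally = 28
After iteration 7: i = 6, tally = 35
After iteration 8: i = 7, tally = 43
After iteration 9: i = 8, tally = 52
After iteration 10: i = 9, tally = 62
Loop ends.

Final answer: 62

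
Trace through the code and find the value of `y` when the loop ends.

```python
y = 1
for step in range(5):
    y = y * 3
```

Let's trace through this code step by step.

Initialize: y = 1
Entering loop: for step in range(5):
After iteration 1: step = 0, y = 3
After iteration 2: step = 1, y = 9
After iteration 3: step = 2, y = 27
After iteration 4: step = 3, y = 81
After iteration 5: step = 4, y = 243
Loop ends.

Final answer: 243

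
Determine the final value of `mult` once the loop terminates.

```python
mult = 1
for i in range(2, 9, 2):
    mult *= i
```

Let's trace through this code step by step.

Initialize: mult = 1
Entering loop: for i in range(2, 9, 2):
After iteration 1: i = 2, mult = 2
After iteration 2: i = 4, mult = 8
After iteration 3: i = 6, mult = 48
After iteration 4: i = 8, mult = 384
Loop ends.

Final answer: 384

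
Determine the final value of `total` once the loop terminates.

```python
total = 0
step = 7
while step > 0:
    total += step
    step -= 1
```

Let's trace through this code step by step.

Initialize: total = 0
Initialize: step = 7
Entering loop: while step > 0:
After iteration 1: total = 7, step = 6
After iteration 2: total = 13, step = 5
After iteration 3: total = 18, step = 4
After iteration 4: total = 22, step = 3
After iteration 5: total = 25, step = 2
After iteration 6: total = 27, step = 1
After iteration 7: total = 28, step = 0
Loop ends.

Final answer: 28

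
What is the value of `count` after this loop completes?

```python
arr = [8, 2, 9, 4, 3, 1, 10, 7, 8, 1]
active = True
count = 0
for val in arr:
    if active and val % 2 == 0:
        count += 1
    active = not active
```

Let's trace through this code step by step.

Initialize: arr = [8, 2, 9, 4, 3, 1, 10, 7, 8, 1]
Initialize: active = True
Initialize: count = 0
Entering loop: for val in arr:
After iteration 1: val = 8, active = False, count = 1
After iteration 2: val = 2, active = True, count = 1
After iteration 3: val = 9, active = False, count = 1
After iteration 4: val = 4, active = True, count = 1
After iteration 5: val = 3, active = False, count = 1
After iteration 6: val = 1, active = True, count = 1
After iteration 7: val = 10, active = False, count = 2
After iteration 8: val = 7, active = True, count = 2
After iteration 9: val = 8, active = False, count = 3
After iteration 10: val = 1, active = True, count = 3
Loop ends.

Final answer: 3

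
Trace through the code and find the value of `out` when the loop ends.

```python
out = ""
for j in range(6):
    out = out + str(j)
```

Let's trace through this code step by step.

Initialize: out = ''
Entering loop: for j in range(6):
After iteration 1: j = 0, out = '0'
After iteration 2: j = 1, out = '01'
After iteration 3: j = 2, out = '012'
After iteration 4: j = 3, out = '0123'
After iteration 5: j = 4, out = '01234'
After iteration 6: j = 5, out = '012345'
Loop ends.

Final answer: '012345'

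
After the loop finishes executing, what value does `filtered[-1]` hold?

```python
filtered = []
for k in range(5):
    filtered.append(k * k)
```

Let's trace through this code step by step.

Initialize: filtered = []
Entering loop: for k in range(5):
After iteration 1: k = 0, filtered = [0]
After iteration 2: k = 1, filtered = [0, 1]
After iteration 3: k = 2, filtered = [0, 1, 4]
After iteration 4: k = 3, filtered = [0, 1, 4, 9]
After iteration 5: k = 4, filtered = [0, 1, 4, 9, 16]
Loop ends.
filtered[-1] = 16

Final answer: 16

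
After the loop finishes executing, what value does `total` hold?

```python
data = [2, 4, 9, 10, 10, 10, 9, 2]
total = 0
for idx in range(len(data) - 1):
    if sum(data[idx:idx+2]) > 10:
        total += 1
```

Let's trace through this code step by step.

Initialize: data = [2, 4, 9, 10, 10, 10, 9, 2]
Initialize: total = 0
Entering loop: for idx in range(len(data) - 1):
After iteration 1: idx = 0, total = 0
After iteration 2: idx = 1, total = 1
After iteration 3: idx = 2, total = 2
After iteration 4: idx = 3, total = 3
After iteration 5: idx = 4, total = 4
After iteration 6: idx = 5, total = 5
After iteration 7: idx = 6, total = 6
Loop ends.

Final answer: 6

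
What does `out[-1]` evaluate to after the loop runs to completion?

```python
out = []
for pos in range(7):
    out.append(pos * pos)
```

Let's trace through this code step by step.

Initialize: out = []
Entering loop: for pos in range(7):
After iteration 1: pos = 0, out = [0]
After iteration 2: pos = 1, out = [0, 1]
After iteration 3: pos = 2, out = [0, 1, 4]
After iteration 4: pos = 3, out = [0, 1, 4, 9]
After iteration 5: pos = 4, out = [0, 1, 4, 9, 16]
After iteration 6: pos = 5, out = [0, 1, 4, 9, 16, 25]
After iteration 7: pos = 6, out = [0, 1, 4, 9, 16, 25, 36]
Loop ends.
out[-1] = 36

Final answer: 36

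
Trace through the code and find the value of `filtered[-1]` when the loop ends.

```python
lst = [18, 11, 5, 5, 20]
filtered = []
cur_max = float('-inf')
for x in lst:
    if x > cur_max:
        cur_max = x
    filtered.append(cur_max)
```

Let's trace through this code step by step.

Initialize: lst = [18, 11, 5, 5, 20]
Initialize: filtered = []
Initialize: cur_max = -inf
Entering loop: for x in lst:
After iteration 1: x = 18, filtered = [18], cur_max = 18
After iteration 2: x = 11, filtered = [18, 18], cur_max = 18
After iteration 3: x = 5, filtered = [18, 18, 18], cur_max = 18
After iteration 4: x = 5, filtered = [18, 18, 18, 18], cur_max = 18
After iteration 5: x = 20, filtered = [18, 18, 18, 18, 20], cur_max = 20
Loop ends.
filtered[-1] = 20

Final answer: 20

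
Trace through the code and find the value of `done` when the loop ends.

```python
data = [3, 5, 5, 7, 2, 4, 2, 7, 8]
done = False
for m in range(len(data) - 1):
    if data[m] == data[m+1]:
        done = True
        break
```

Let's trace through this code step by step.

Initialize: data = [3, 5, 5, 7, 2, 4, 2, 7, 8]
Initialize: done = False
Entering loop: for m in range(len(data) - 1):
After iteration 1: m = 0, done = False
After iteration 2: m = 1, done = True
Loop ends.

Final answer: True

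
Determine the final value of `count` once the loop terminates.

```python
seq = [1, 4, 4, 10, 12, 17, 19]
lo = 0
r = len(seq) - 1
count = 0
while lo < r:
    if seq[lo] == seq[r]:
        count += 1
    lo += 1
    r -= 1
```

Let's trace through this code step by step.

Initialize: seq = [1, 4, 4, 10, 12, 17, 19]
Initialize: lo = 0
Initialize: r = 6
Initialize: count = 0
Entering loop: while lo < r:
After iteration 1: lo = 1, r = 5, count = 0
After iteration 2: lo = 2, r = 4, count = 0
After iteration 3: lo = 3, r = 3, count = 0
Loop ends.

Final answer: 0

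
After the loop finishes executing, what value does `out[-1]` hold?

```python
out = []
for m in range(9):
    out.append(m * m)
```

Let's trace through this code step by step.

Initialize: out = []
Entering loop: for m in range(9):
After iteration 1: m = 0, out = [0]
After iteration 2: m = 1, out = [0, 1]
After iteration 3: m = 2, out = [0, 1, 4]
After iteration 4: m = 3, out = [0, 1, 4, 9]
After iteration 5: m = 4, out = [0, 1, 4, 9, 16]
After iteration 6: m = 5, out = [0, 1, 4, 9, 16, 25]
After iteration 7: m = 6, out = [0, 1, 4, 9, 16, 25, 36]
After iteration 8: m = 7, out = [0, 1, 4, 9, 16, 25, 36, 49]
After iteration 9: m = 8, out = [0, 1, 4, 9, 16, 25, 36, 49, 64]
Loop ends.
out[-1] = 64

Final answer: 64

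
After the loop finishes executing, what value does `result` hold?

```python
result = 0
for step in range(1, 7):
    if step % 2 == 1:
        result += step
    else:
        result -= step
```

Let's trace through this code step by step.

Initialize: result = 0
Entering loop: for step in range(1, 7):
After iteration 1: step = 1, result = 1
After iteration 2: step = 2, result = -1
After iteration 3: step = 3, result = 2
After iteration 4: step = 4, result = -2
After iteration 5: step = 5, result = 3
After iteration 6: step = 6, result = -3
Loop ends.

Final answer: -3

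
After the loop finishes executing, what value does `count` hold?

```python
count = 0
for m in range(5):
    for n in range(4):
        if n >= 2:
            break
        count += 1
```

Let's trace through this code step by step.

Initialize: count = 0
Entering loop: for m in range(5):
After iteration 1: m = 0, count = 2
After iteration 2: m = 1, count = 4
After iteration 3: m = 2, count = 6
After iteration 4: m = 3, count = 8
After iteration 5: m = 4, count = 10
Loop ends.

Final answer: 10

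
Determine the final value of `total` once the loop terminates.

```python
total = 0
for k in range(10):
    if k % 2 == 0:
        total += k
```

Let's trace through this code step by step.

Initialize: total = 0
Entering loop: for k in range(10):
After iteration 1: k = 0, total = 0
After iteration 2: k = 1, total = 0
After iteration 3: k = 2, total = 2
After iteration 4: k = 3, total = 2
After iteration 5: k = 4, total = 6
After iteration 6: k = 5, total = 6
After iteration 7: k = 6, total = 12
After iteration 8: k = 7, total = 12
After iteration 9: k = 8, total = 20
After iteration 10: k = 9, total = 20
Loop ends.

Final answer: 20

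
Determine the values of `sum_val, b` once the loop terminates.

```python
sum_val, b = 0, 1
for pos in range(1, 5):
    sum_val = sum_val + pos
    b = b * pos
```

Let's trace through this code step by step.

Initialize: sum_val = 0
Initialize: b = 1
Entering loop: for pos in range(1, 5):
After iteration 1: pos = 1, sum_val = 1, b = 1
After iteration 2: pos = 2, sum_val = 3, b = 2
After iteration 3: pos = 3, sum_val = 6, b = 6
After iteration 4: pos = 4, sum_val = 10, b = 24
Loop ends.

Final answer: 10, 24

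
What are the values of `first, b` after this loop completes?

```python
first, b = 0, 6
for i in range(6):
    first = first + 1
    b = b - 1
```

Let's trace through this code step by step.

Initialize: first = 0
Initialize: b = 6
Entering loop: for i in range(6):
After iteration 1: i = 0, first = 1, b = 5
After iteration 2: i = 1, first = 2, b = 4
After iteration 3: i = 2, first = 3, b = 3
After iteration 4: i = 3, first = 4, b = 2
After iteration 5: i = 4, first = 5, b = 1
After iteration 6: i = 5, first = 6, b = 0
Loop ends.

Final answer: 6, 0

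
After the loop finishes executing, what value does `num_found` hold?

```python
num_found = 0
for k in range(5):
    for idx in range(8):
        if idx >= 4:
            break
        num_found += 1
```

Let's trace through this code step by step.

Initialize: num_found = 0
Entering loop: for k in range(5):
After iteration 1: k = 0, num_found = 4
After iteration 2: k = 1, num_found = 8
After iteration 3: k = 2, num_found = 12
After iteration 4: k = 3, num_found = 16
After iteration 5: k = 4, num_found = 20
Loop ends.

Final answer: 20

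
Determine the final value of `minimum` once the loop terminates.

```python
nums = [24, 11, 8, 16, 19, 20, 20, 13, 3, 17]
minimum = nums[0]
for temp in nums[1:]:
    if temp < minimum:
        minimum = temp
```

Let's trace through this code step by step.

Initialize: nums = [24, 11, 8, 16, 19, 20, 20, 13, 3, 17]
Initialize: minimum = 24
Entering loop: for temp in nums[1:]:
After iteration 1: temp = 11, minimum = 11
After iteration 2: temp = 8, minimum = 8
After iteration 3: temp = 16, minimum = 8
After iteration 4: temp = 19, minimum = 8
After iteration 5: temp = 20, minimum = 8
After iteration 6: temp = 20, minimum = 8
After iteration 7: temp = 13, minimum = 8
After iteration 8: temp = 3, minimum = 3
After iteration 9: temp = 17, minimum = 3
Loop ends.

Final answer: 3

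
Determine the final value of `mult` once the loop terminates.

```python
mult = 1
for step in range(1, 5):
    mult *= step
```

Let's trace through this code step by step.

Initialize: mult = 1
Entering loop: for step in range(1, 5):
After iteration 1: step = 1, mult = 1
After iteration 2: step = 2, mult = 2
After iteration 3: step = 3, mult = 6
After iteration 4: step = 4, mult = 24
Loop ends.

Final answer: 24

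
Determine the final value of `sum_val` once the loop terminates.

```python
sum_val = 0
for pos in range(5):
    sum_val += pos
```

Let's trace through this code step by step.

Initialize: sum_val = 0
Entering loop: for pos in range(5):
After iteration 1: pos = 0, sum_val = 0
After iteration 2: pos = 1, sum_val = 1
After iteration 3: pos = 2, sum_val = 3
After iteration 4: pos = 3, sum_val = 6
After iteration 5: pos = 4, sum_val = 10
Loop ends.

Final answer: 10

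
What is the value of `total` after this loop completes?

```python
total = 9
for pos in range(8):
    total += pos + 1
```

Let's trace through this code step by step.

Initialize: total = 9
Entering loop: for pos in range(8):
After iteration 1: pos = 0, total = 10
After iteration 2: pos = 1, total = 12
After iteration 3: pos = 2, total = 15
After iteration 4: pos = 3, total = 19
After iteration 5: pos = 4, total = 24
After iteration 6: pos = 5, total = 30
After iteration 7: pos = 6, total = 37
After iteration 8: pos = 7, total = 45
Loop ends.

Final answer: 45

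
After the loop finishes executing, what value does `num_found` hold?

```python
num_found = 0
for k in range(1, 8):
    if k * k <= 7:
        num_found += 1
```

Let's trace through this code step by step.

Initialize: num_found = 0
Entering loop: for k in range(1, 8):
After iteration 1: k = 1, num_found = 1
After iteration 2: k = 2, num_found = 2
After iteration 3: k = 3, num_found = 2
After iteration 4: k = 4, num_found = 2
After iteration 5: k = 5, num_found = 2
After iteration 6: k = 6, num_found = 2
After iteration 7: k = 7, num_found = 2
Loop ends.

Final answer: 2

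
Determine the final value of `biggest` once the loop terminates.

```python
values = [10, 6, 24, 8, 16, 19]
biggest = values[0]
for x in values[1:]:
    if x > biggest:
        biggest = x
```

Let's trace through this code step by step.

Initialize: values = [10, 6, 24, 8, 16, 19]
Initialize: biggest = 10
Entering loop: for x in values[1:]:
After iteration 1: x = 6, biggest = 10
After iteration 2: x = 24, biggest = 24
After iteration 3: x = 8, biggest = 24
After iteration 4: x = 16, biggest = 24
After iteration 5: x = 19, biggest = 24
Loop ends.

Final answer: 24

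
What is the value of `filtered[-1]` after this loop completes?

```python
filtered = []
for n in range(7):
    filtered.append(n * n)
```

Let's trace through this code step by step.

Initialize: filtered = []
Entering loop: for n in range(7):
After iteration 1: n = 0, filtered = [0]
After iteration 2: n = 1, filtered = [0, 1]
After iteration 3: n = 2, filtered = [0, 1, 4]
After iteration 4: n = 3, filtered = [0, 1, 4, 9]
After iteration 5: n = 4, filtered = [0, 1, 4, 9, 16]
After iteration 6: n = 5, filtered = [0, 1, 4, 9, 16, 25]
After iteration 7: n = 6, filtered = [0, 1, 4, 9, 16, 25, 36]
Loop ends.
filtered[-1] = 36

Final answer: 36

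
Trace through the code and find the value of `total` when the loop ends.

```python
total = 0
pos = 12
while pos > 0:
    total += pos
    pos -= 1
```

Let's trace through this code step by step.

Initialize: total = 0
Initialize: pos = 12
Entering loop: while pos > 0:
After iteration 1: total = 12, pos = 11
After iteration 2: total = 23, pos = 10
After iteration 3: total = 33, pos = 9
After iteration 4: total = 42, pos = 8
After iteration 5: total = 50, pos = 7
After iteration 6: total = 57, pos = 6
After iteration 7: total = 63, pos = 5
After iteration 8: total = 68, pos = 4
After iteration 9: total = 72, pos = 3
After iteration 10: total = 75, pos = 2
After iteration 11: total = 77, pos = 1
After iteration 12: total = 78, pos = 0
Loop ends.

Final answer: 78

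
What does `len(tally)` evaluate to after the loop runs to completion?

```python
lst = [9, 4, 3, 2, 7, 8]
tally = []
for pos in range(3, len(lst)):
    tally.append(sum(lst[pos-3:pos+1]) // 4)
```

Let's trace through this code step by step.

Initialize: lst = [9, 4, 3, 2, 7, 8]
Initialize: tally = []
Entering loop: for pos in range(3, len(lst)):
After iteration 1: pos = 3, tally = [4]
After iteration 2: pos = 4, tally = [4, 4]
After iteration 3: pos = 5, tally = [4, 4, 5]
Loop ends.
len(tally) = 3

Final answer: 3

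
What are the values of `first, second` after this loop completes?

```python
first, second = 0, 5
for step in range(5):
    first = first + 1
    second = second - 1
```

Let's trace through this code step by step.

Initialize: first = 0
Initialize: second = 5
Entering loop: for step in range(5):
After iteration 1: step = 0, first = 1, second = 4
After iteration 2: step = 1, first = 2, second = 3
After iteration 3: step = 2, first = 3, second = 2
After iteration 4: step = 3, first = 4, second = 1
After iteration 5: step = 4, first = 5, second = 0
Loop ends.

Final answer: 5, 0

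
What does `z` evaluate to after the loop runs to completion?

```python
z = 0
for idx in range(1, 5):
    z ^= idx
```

Let's trace through this code step by step.

Initialize: z = 0
Entering loop: for idx in range(1, 5):
After iteration 1: idx = 1, z = 1
After iteration 2: idx = 2, z = 3
After iteration 3: idx = 3, z = 0
After iteration 4: idx = 4, z = 4
Loop ends.

Final answer: 4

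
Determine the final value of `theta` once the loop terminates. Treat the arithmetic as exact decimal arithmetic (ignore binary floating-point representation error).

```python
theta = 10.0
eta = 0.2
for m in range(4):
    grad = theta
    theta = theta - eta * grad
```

Let's trace through this code step by step.

Initialize: theta = 10.0
Initialize: eta = 0.2
Entering loop: for m in range(4):
After iteration 1: m = 0, theta = 8.0, grad = 10.0
After iteration 2: m = 1, theta = 6.4, grad = 8.0
After iteration 3: m = 2, theta = 5.12, grad = 6.4
After iteration 4: m = 3, theta = 4.096, grad = 5.12
Loop ends.

Final answer: 4.096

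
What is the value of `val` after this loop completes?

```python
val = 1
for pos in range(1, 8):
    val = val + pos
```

Let's trace through this code step by step.

Initialize: val = 1
Entering loop: for pos in range(1, 8):
After iteration 1: pos = 1, val = 2
After iteration 2: pos = 2, val = 4
After iteration 3: pos = 3, val = 7
After iteration 4: pos = 4, val = 11
After iteration 5: pos = 5, val = 16
After iteration 6: pos = 6, val = 22
After iteration 7: pos = 7, val = 29
Loop ends.

Final answer: 29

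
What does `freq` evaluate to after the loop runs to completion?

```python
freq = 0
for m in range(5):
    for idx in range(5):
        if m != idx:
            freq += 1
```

Let's trace through this code step by step.

Initialize: freq = 0
Entering loop: for m in range(5):
After iteration 1: m = 0, freq = 4
After iteration 2: m = 1, freq = 8
After iteration 3: m = 2, freq = 12
After iteration 4: m = 3, freq = 16
After iteration 5: m = 4, freq = 20
Loop ends.

Final answer: 20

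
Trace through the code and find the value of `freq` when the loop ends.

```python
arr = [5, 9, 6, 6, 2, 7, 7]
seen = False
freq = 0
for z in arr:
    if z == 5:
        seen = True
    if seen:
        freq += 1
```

Let's trace through this code step by step.

Initialize: arr = [5, 9, 6, 6, 2, 7, 7]
Initialize: seen = False
Initialize: freq = 0
Entering loop: for z in arr:
After iteration 1: z = 5, seen = True, freq = 1
After iteration 2: z = 9, seen = True, freq = 2
After iteration 3: z = 6, seen = True, freq = 3
After iteration 4: z = 6, seen = True, freq = 4
After iteration 5: z = 2, seen = True, freq = 5
After iteration 6: z = 7, seen = True, freq = 6
After iteration 7: z = 7, seen = True, freq = 7
Loop ends.

Final answer: 7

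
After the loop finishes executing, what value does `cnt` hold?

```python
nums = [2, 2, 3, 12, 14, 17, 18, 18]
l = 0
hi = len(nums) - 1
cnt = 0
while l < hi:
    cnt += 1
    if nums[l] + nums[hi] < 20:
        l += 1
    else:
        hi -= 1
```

Let's trace through this code step by step.

Initialize: nums = [2, 2, 3, 12, 14, 17, 18, 18]
Initialize: l = 0
Initialize: hi = 7
Initialize: cnt = 0
Entering loop: while l < hi:
After iteration 1: l = 0, hi = 6, cnt = 1
After iteration 2: l = 0, hi = 5, cnt = 2
After iteration 3: l = 1, hi = 5, cnt = 3
After iteration 4: l = 2, hi = 5, cnt = 4
After iteration 5: l = 2, hi = 4, cnt = 5
After iteration 6: l = 3, hi = 4, cnt = 6
After iteration 7: l = 3, hi = 3, cnt = 7
Loop ends.

Final answer: 7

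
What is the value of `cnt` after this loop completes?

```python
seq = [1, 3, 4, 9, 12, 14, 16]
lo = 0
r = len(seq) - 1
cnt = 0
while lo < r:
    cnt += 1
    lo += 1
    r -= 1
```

Let's trace through this code step by step.

Initialize: seq = [1, 3, 4, 9, 12, 14, 16]
Initialize: lo = 0
Initialize: r = 6
Initialize: cnt = 0
Entering loop: while lo < r:
After iteration 1: lo = 1, r = 5, cnt = 1
After iteration 2: lo = 2, r = 4, cnt = 2
After iteration 3: lo = 3, r = 3, cnt = 3
Loop ends.

Final answer: 3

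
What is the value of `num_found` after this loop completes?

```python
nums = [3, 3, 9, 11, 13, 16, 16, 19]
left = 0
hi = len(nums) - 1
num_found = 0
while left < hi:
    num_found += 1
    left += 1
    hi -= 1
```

Let's trace through this code step by step.

Initialize: nums = [3, 3, 9, 11, 13, 16, 16, 19]
Initialize: left = 0
Initialize: hi = 7
Initialize: num_found = 0
Entering loop: while left < hi:
After iteration 1: left = 1, hi = 6, num_found = 1
After iteration 2: left = 2, hi = 5, num_found = 2
After iteration 3: left = 3, hi = 4, num_found = 3
After iteration 4: left = 4, hi = 3, num_found = 4
Loop ends.

Final answer: 4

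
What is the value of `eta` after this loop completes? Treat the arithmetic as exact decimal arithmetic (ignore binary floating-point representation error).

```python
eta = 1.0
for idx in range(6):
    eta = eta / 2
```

Let's trace through this code step by step.

Initialize: eta = 1.0
Entering loop: for idx in range(6):
After iteration 1: idx = 0, eta = 0.5
After iteration 2: idx = 1, eta = 0.25
After iteration 3: idx = 2, eta = 0.125
After iteration 4: idx = 3, eta = 0.0625
After iteration 5: idx = 4, eta = 0.03125
After iteration 6: idx = 5, eta = 0.015625
Loop ends.

Final answer: 0.015625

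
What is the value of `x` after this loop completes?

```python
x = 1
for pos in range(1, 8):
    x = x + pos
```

Let's trace through this code step by step.

Initialize: x = 1
Entering loop: for pos in range(1, 8):
After iteration 1: pos = 1, x = 2
After iteration 2: pos = 2, x = 4
After iteration 3: pos = 3, x = 7
After iteration 4: pos = 4, x = 11
After iteration 5: pos = 5, x = 16
After iteration 6: pos = 6, x = 22
After iteration 7: pos = 7, x = 29
Loop ends.

Final answer: 29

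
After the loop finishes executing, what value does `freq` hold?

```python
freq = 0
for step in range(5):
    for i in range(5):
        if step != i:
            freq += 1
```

Let's trace through this code step by step.

Initialize: freq = 0
Entering loop: for step in range(5):
After iteration 1: step = 0, freq = 4
After iteration 2: step = 1, freq = 8
After iteration 3: step = 2, freq = 12
After iteration 4: step = 3, freq = 16
After iteration 5: step = 4, freq = 20
Loop ends.

Final answer: 20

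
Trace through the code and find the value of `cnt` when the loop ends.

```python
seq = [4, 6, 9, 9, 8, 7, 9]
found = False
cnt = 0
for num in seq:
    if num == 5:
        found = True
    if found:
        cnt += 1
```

Let's trace through this code step by step.

Initialize: seq = [4, 6, 9, 9, 8, 7, 9]
Initialize: found = False
Initialize: cnt = 0
Entering loop: for num in seq:
After iteration 1: num = 4, cnt = 0
After iteration 2: num = 6, cnt = 0
After iteration 3: num = 9, cnt = 0
After iteration 4: num = 9, cnt = 0
After iteration 5: num = 8, cnt = 0
After iteration 6: num = 7, cnt = 0
After iteration 7: num = 9, cnt = 0
Loop ends.

Final answer: 0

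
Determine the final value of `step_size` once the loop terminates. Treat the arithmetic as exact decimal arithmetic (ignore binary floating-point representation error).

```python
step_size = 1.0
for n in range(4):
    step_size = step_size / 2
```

Let's trace through this code step by step.

Initialize: step_size = 1.0
Entering loop: for n in range(4):
After iteration 1: n = 0, step_size = 0.5
After iteration 2: n = 1, step_size = 0.25
After iteration 3: n = 2, step_size = 0.125
After iteration 4: n = 3, step_size = 0.0625
Loop ends.

Final answer: 0.0625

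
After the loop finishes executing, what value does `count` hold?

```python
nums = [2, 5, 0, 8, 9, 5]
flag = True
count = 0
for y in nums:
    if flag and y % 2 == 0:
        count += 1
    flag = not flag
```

Let's trace through this code step by step.

Initialize: nums = [2, 5, 0, 8, 9, 5]
Initialize: flag = True
Initialize: count = 0
Entering loop: for y in nums:
After iteration 1: y = 2, flag = False, count = 1
After iteration 2: y = 5, flag = True, count = 1
After iteration 3: y = 0, flag = False, count = 2
After iteration 4: y = 8, flag = True, count = 2
After iteration 5: y = 9, flag = False, count = 2
After iteration 6: y = 5, flag = True, count = 2
Loop ends.

Final answer: 2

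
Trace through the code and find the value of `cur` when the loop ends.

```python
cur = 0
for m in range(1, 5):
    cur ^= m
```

Let's trace through this code step by step.

Initialize: cur = 0
Entering loop: for m in range(1, 5):
After iteration 1: m = 1, cur = 1
After iteration 2: m = 2, cur = 3
After iteration 3: m = 3, cur = 0
After iteration 4: m = 4, cur = 4
Loop ends.

Final answer: 4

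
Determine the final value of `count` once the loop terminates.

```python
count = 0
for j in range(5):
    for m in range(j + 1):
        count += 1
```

Let's trace through this code step by step.

Initialize: count = 0
Entering loop: for j in range(5):
After iteration 1: j = 0, count = 1, m = 0
After iteration 2: j = 1, count = 3, m = 1
After iteration 3: j = 2, count = 6, m = 2
After iteration 4: j = 3, count = 10, m = 3
After iteration 5: j = 4, count = 15, m = 4
Loop ends.

Final answer: 15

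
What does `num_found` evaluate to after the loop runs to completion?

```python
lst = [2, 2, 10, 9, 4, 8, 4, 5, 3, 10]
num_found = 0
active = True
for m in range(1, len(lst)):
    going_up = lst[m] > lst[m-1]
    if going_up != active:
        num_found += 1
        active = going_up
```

Let's trace through this code step by step.

Initialize: lst = [2, 2, 10, 9, 4, 8, 4, 5, 3, 10]
Initialize: num_found = 0
Initialize: active = True
Entering loop: for m in range(1, len(lst)):
After iteration 1: m = 1, num_found = 1, active = False, going_up = False
After iteration 2: m = 2, num_found = 2, active = True, going_up = True
After iteration 3: m = 3, num_found = 3, active = False, going_up = False
After iteration 4: m = 4, num_found = 3, active = False, going_up = False
After iteration 5: m = 5, num_found = 4, active = True, going_up = True
After iteration 6: m = 6, num_found = 5, active = False, going_up = False
After iteration 7: m = 7, num_found = 6, active = True, going_up = True
After iteration 8: m = 8, num_found = 7, active = False, going_up = False
After iteration 9: m = 9, num_found = 8, active = True, going_up = True
Loop ends.

Final answer: 8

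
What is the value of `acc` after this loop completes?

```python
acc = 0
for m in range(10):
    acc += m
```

Let's trace through this code step by step.

Initialize: acc = 0
Entering loop: for m in range(10):
After iteration 1: m = 0, acc = 0
After iteration 2: m = 1, acc = 1
After iteration 3: m = 2, acc = 3
After iteration 4: m = 3, acc = 6
After iteration 5: m = 4, acc = 10
After iteration 6: m = 5, acc = 15
After iteration 7: m = 6, acc = 21
After iteration 8: m = 7, acc = 28
After iteration 9: m = 8, acc = 36
After iteration 10: m = 9, acc = 45
Loop ends.

Final answer: 45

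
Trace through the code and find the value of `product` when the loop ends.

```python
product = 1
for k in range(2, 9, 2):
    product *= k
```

Let's trace through this code step by step.

Initialize: product = 1
Entering loop: for k in range(2, 9, 2):
After iteration 1: k = 2, product = 2
After iteration 2: k = 4, product = 8
After iteration 3: k = 6, product = 48
After iteration 4: k = 8, product = 384
Loop ends.

Final answer: 384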